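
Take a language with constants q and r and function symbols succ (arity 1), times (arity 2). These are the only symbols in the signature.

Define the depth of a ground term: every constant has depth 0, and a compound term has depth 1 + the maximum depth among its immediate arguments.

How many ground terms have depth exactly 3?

5478

Write N_k for the number of ground terms of depth ≤ k. A term of depth ≤ k is either a constant or a function symbol applied to arguments of depth ≤ k−1, so N_k = 2 + N_{k-1} + N_{k-1}^2.
N_0 = 2
N_1 = 2 + 2 + 2^2 = 8
N_2 = 2 + 8 + 8^2 = 74
N_3 = 2 + 74 + 74^2 = 5552
Terms of depth exactly 3: N_3 − N_2 = 5552 − 74 = 5478.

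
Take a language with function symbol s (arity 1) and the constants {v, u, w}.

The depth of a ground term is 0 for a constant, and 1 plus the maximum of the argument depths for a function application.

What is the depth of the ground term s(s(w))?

2

depth(s(w)) = 1 + depth(w) = 1 + 0 = 1
depth(s(s(w))) = 1 + depth(s(w)) = 1 + 1 = 2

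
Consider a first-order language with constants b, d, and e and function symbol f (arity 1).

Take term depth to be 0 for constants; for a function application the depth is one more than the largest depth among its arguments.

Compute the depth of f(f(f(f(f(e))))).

depth(f(e)) = 1 + depth(e) = 1 + 0 = 1
depth(f(f(e))) = 1 + depth(f(e)) = 1 + 1 = 2
depth(f(f(f(e)))) = 1 + depth(f(f(e))) = 1 + 2 = 3
depth(f(f(f(f(e))))) = 1 + depth(f(f(f(e)))) = 1 + 3 = 4
depth(f(f(f(f(f(e)))))) = 1 + depth(f(f(f(f(e))))) = 1 + 4 = 5

5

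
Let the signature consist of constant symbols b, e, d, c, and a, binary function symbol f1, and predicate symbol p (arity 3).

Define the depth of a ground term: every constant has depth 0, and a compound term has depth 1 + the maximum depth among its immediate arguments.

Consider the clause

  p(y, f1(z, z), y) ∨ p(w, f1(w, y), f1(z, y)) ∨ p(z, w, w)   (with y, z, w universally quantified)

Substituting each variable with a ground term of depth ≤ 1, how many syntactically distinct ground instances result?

Ground terms of depth ≤ 1:
  Write N_k for the number of ground terms of depth ≤ k. A term of depth ≤ k is either a constant or a function symbol applied to arguments of depth ≤ k−1, so N_k = 5 + N_{k-1}^2.
  N_0 = 5
  N_1 = 5 + 5^2 = 30
So there are 30 ground terms available for substitution.
The clause has 3 distinct variables (y, z, w), each appearing in the body. In the free term algebra distinct substitutions yield syntactically distinct ground instances.
Number of ground instances = 30^3 = 27000.

27000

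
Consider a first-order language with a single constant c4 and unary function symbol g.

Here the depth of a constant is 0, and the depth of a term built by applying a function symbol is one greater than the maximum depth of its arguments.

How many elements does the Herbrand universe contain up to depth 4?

Let N_k = |{terms of depth ≤ k}|. Then N_0 = 1 and N_k = 1 + N_{k-1} for k ≥ 1 (one summand per function symbol, arity giving the exponent).
N_0 = 1
N_1 = 1 + 1 = 2
N_2 = 1 + 2 = 3
N_3 = 1 + 3 = 4
N_4 = 1 + 4 = 5
Explicitly: c4, g(c4), g(g(c4)), g(g(g(c4))), g(g(g(g(c4)))).

5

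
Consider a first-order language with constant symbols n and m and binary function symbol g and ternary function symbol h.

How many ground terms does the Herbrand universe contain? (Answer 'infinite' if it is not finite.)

The signature has at least one function symbol (g, arity 2) and at least one constant (n).
Iterating g gives infinitely many distinct ground terms: n, g(n, n), g(g(n, n), g(n, n)), ...
So the Herbrand universe is infinite.

infinite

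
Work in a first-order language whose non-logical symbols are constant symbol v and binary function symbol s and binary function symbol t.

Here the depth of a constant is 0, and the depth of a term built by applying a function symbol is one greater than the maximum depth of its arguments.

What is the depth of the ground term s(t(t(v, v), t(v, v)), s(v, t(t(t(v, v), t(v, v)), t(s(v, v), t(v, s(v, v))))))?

6

depth(t(v, v)) = 1 + max(0, 0) = 1
depth(t(t(v, v), t(v, v))) = 1 + max(1, 1) = 2
depth(s(v, v)) = 1 + max(0, 0) = 1
depth(t(v, s(v, v))) = 1 + max(0, 1) = 2
depth(t(s(v, v), t(v, s(v, v)))) = 1 + max(1, 2) = 3
depth(t(t(t(v, v), t(v, v)), t(s(v, v), t(v, s(v, v))))) = 1 + max(2, 3) = 4
depth(s(v, t(t(t(v, v), t(v, v)), t(s(v, v), t(v, s(v, v)))))) = 1 + max(0, 4) = 5
depth(s(t(t(v, v), t(v, v)), s(v, t(t(t(v, v), t(v, v)), t(s(v, v), t(v, s(v, v))))))) = 1 + max(2, 5) = 6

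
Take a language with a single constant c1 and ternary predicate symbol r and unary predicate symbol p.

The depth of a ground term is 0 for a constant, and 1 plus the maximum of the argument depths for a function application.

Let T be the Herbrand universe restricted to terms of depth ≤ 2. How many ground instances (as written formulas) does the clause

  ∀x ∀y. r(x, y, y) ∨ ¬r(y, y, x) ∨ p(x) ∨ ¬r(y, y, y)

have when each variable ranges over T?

Ground terms of depth ≤ 2:
  With no function symbols every ground term is a constant, so there is exactly 1 ground term at every depth bound.
  N_0 = 1
  N_1 = 1
  N_2 = 1
  Explicitly: c1.
So there is exactly 1 ground term available for substitution.
Each of x, y ranges independently over the available ground terms, and distinct assignments produce distinct instances.
Number of ground instances = 1^2 = 1.

1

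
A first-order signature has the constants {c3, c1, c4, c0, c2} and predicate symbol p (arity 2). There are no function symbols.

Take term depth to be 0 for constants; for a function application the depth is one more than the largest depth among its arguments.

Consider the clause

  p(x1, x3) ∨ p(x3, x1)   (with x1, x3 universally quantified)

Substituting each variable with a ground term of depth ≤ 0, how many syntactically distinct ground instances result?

Ground terms of depth ≤ 0:
  With no function symbols every ground term is a constant, so there are exactly 5 ground terms at every depth bound.
  N_0 = 5
So there are 5 ground terms available for substitution.
The clause has 2 distinct variables (x1, x3), each appearing in the body. In the free term algebra distinct substitutions yield syntactically distinct ground instances.
Number of ground instances = 5^2 = 25.

25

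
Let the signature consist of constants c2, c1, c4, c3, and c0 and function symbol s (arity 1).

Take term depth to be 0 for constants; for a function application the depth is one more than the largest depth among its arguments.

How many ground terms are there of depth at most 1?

Count level by level. With function symbols s/1, the terms of depth ≤ k are the 5 constants together with each function applied to depth-≤(k−1) tuples, so N_k = 5 + N_{k-1}.
N_0 = 5
N_1 = 5 + 5 = 10
Explicitly: c2, c1, c4, c3, c0, s(c2), s(c1), s(c4), s(c3), s(c0).

10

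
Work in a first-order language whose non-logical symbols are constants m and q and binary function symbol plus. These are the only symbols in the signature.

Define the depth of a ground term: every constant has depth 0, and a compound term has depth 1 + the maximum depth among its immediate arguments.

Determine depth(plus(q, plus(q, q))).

2

depth(plus(q, q)) = 1 + max(0, 0) = 1
depth(plus(q, plus(q, q))) = 1 + max(0, 1) = 2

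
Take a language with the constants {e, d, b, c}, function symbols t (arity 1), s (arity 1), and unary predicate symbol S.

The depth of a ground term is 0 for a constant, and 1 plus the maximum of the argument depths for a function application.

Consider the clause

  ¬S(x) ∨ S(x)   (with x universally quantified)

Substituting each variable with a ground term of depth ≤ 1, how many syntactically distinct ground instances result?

Ground terms of depth ≤ 1:
  Let N_k count ground terms of depth at most k. Each non-constant term of depth ≤ k is some function symbol applied to depth-≤(k−1) arguments, giving N_k = 4 + N_{k-1} + N_{k-1}.
  N_0 = 4
  N_1 = 4 + 4 + 4 = 12
  Explicitly: e, d, b, c, t(e), t(d), t(b), t(c), s(e), s(d), s(b), s(c).
So there are 12 ground terms available for substitution.
The variable x ranges independently over the available ground terms, and distinct assignments produce distinct instances.
Number of ground instances = 12.

12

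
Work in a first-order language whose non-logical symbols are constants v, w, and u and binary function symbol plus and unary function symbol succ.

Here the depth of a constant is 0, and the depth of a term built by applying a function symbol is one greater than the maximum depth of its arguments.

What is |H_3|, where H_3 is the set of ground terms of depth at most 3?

59295

Let N_k = |{terms of depth ≤ k}|. Then N_0 = 3 and N_k = 3 + N_{k-1}^2 + N_{k-1} for k ≥ 1 (one summand per function symbol, arity giving the exponent).
N_0 = 3
N_1 = 3 + 3^2 + 3 = 15
N_2 = 3 + 15^2 + 15 = 243
N_3 = 3 + 243^2 + 243 = 59295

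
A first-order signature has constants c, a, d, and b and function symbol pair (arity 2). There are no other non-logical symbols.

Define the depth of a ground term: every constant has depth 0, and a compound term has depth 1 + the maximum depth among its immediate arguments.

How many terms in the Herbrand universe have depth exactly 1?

16

Count level by level. With function symbols pair/2, the terms of depth ≤ k are the 4 constants together with each function applied to depth-≤(k−1) tuples, so N_k = 4 + N_{k-1}^2.
N_0 = 4
N_1 = 4 + 4^2 = 20
Terms of depth exactly 1: N_1 − N_0 = 20 − 4 = 16.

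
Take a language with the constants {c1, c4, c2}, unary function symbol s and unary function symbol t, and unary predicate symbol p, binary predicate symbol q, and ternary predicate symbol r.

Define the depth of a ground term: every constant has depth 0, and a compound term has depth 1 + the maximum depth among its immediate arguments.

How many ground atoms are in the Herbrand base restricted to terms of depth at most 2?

9723

First count ground terms of depth ≤ 2.
Write N_k for the number of ground terms of depth ≤ k. A term of depth ≤ k is either a constant or a function symbol applied to arguments of depth ≤ k−1, so N_k = 3 + N_{k-1} + N_{k-1}.
N_0 = 3
N_1 = 3 + 3 + 3 = 9
N_2 = 3 + 9 + 9 = 21
So |H| = 21.
Ground atoms are formed by filling each argument slot of a predicate with a term from H, so an r-ary predicate gives |H|^r atoms:
  p: 21;  q: 21^2 = 441;  r: 21^3 = 9261
Total ground atoms: 21 + 441 + 9261 = 9723.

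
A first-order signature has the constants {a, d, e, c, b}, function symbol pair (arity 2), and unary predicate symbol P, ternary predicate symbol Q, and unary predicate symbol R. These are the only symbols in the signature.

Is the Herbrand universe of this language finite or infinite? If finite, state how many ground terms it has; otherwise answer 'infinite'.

The signature has at least one function symbol (pair, arity 2) and at least one constant (a).
Iterating pair gives infinitely many distinct ground terms: a, pair(a, a), pair(pair(a, a), pair(a, a)), ...
So the Herbrand universe is infinite.

infinite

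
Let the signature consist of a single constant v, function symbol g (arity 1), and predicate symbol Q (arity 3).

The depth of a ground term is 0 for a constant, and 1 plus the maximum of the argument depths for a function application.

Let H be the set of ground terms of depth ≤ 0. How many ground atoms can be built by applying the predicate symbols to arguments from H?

1

First count ground terms of depth ≤ 0.
Let N_k = |{terms of depth ≤ k}|. Then N_0 = 1 and N_k = 1 + N_{k-1} for k ≥ 1 (one summand per function symbol, arity giving the exponent).
N_0 = 1
Explicitly: v.
So |H| = 1.
Ground atoms are formed by filling each argument slot of a predicate with a term from H, so an r-ary predicate gives |H|^r atoms:
  Q: 1^3 = 1
Total ground atoms: 1.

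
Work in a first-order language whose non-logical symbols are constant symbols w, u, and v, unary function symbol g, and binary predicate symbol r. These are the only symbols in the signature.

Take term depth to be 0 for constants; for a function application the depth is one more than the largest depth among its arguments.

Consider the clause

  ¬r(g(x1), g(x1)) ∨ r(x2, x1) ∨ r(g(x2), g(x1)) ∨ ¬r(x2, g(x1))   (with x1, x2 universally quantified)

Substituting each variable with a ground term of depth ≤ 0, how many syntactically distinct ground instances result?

9

Ground terms of depth ≤ 0:
  Let N_k = |{terms of depth ≤ k}|. Then N_0 = 3 and N_k = 3 + N_{k-1} for k ≥ 1 (one summand per function symbol, arity giving the exponent).
  N_0 = 3
  Explicitly: w, u, v.
So there are 3 ground terms available for substitution.
Each of x1, x2 ranges independently over the available ground terms, and distinct assignments produce distinct instances.
Number of ground instances = 3^2 = 9.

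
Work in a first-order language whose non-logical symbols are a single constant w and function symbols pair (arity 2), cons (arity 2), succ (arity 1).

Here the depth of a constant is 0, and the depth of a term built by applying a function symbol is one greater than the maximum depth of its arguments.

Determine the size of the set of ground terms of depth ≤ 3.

2776

If N_k denotes the number of depth-≤k ground terms, the 1 constant gives N_0 = 1, and each function symbol of arity r contributes N_{k-1}^r new terms at level k: N_k = 1 + N_{k-1}^2 + N_{k-1}^2 + N_{k-1}.
N_0 = 1
N_1 = 1 + 1^2 + 1^2 + 1 = 4
N_2 = 1 + 4^2 + 4^2 + 4 = 37
N_3 = 1 + 37^2 + 37^2 + 37 = 2776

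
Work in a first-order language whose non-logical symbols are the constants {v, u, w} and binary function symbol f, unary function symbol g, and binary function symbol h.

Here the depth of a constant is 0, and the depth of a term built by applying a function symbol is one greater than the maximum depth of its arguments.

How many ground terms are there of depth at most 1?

24

Let N_k = |{terms of depth ≤ k}|. Then N_0 = 3 and N_k = 3 + N_{k-1}^2 + N_{k-1} + N_{k-1}^2 for k ≥ 1 (one summand per function symbol, arity giving the exponent).
N_0 = 3
N_1 = 3 + 3^2 + 3 + 3^2 = 24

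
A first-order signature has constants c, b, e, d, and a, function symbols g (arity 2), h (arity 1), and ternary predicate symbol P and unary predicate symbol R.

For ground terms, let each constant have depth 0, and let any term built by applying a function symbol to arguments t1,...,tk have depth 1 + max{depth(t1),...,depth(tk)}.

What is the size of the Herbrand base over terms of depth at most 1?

42910

First count ground terms of depth ≤ 1.
Write N_k for the number of ground terms of depth ≤ k. A term of depth ≤ k is either a constant or a function symbol applied to arguments of depth ≤ k−1, so N_k = 5 + N_{k-1}^2 + N_{k-1}.
N_0 = 5
N_1 = 5 + 5^2 + 5 = 35
So |H| = 35.
Ground atoms are formed by filling each argument slot of a predicate with a term from H, so an r-ary predicate gives |H|^r atoms:
  P: 35^3 = 42875;  R: 35
Total ground atoms: 42875 + 35 = 42910.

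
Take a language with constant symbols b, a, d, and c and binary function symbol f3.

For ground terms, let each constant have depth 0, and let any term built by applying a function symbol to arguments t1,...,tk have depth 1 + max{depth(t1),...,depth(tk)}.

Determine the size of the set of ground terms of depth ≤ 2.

404

Let N_k count ground terms of depth at most k. Each non-constant term of depth ≤ k is some function symbol applied to depth-≤(k−1) arguments, giving N_k = 4 + N_{k-1}^2.
N_0 = 4
N_1 = 4 + 4^2 = 20
N_2 = 4 + 20^2 = 404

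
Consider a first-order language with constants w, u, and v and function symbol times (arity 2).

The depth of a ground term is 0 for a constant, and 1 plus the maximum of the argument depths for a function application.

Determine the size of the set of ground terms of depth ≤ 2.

If N_k denotes the number of depth-≤k ground terms, the 3 constants give N_0 = 3, and each function symbol of arity r contributes N_{k-1}^r new terms at level k: N_k = 3 + N_{k-1}^2.
N_0 = 3
N_1 = 3 + 3^2 = 12
N_2 = 3 + 12^2 = 147

147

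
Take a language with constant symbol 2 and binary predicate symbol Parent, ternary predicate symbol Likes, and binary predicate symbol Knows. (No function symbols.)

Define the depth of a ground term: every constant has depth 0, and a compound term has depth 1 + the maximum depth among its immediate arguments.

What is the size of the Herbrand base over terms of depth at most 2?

First count ground terms of depth ≤ 2.
With no function symbols every ground term is a constant, so there is exactly 1 ground term at every depth bound.
N_0 = 1
N_1 = 1
N_2 = 1
Explicitly: 2.
So |H| = 1.
Each predicate of arity r yields |H|^r ground atoms (one per choice of an r-tuple from H):
  Parent: 1^2 = 1;  Likes: 1^3 = 1;  Knows: 1^2 = 1
Total ground atoms: 1 + 1 + 1 = 3.

3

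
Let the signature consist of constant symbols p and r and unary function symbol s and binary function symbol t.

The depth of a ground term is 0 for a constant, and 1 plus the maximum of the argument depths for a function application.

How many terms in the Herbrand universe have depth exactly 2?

66

Write N_k for the number of ground terms of depth ≤ k. A term of depth ≤ k is either a constant or a function symbol applied to arguments of depth ≤ k−1, so N_k = 2 + N_{k-1} + N_{k-1}^2.
N_0 = 2
N_1 = 2 + 2 + 2^2 = 8
N_2 = 2 + 8 + 8^2 = 74
Terms of depth exactly 2: N_2 − N_1 = 74 − 8 = 66.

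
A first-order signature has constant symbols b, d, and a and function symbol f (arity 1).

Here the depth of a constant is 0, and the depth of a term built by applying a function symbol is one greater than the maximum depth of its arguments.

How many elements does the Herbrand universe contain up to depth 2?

Let N_k = |{terms of depth ≤ k}|. Then N_0 = 3 and N_k = 3 + N_{k-1} for k ≥ 1 (one summand per function symbol, arity giving the exponent).
N_0 = 3
N_1 = 3 + 3 = 6
N_2 = 3 + 6 = 9

9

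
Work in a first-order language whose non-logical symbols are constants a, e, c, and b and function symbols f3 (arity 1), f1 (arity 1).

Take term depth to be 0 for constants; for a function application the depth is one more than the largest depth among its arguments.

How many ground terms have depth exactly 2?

16

Write N_k for the number of ground terms of depth ≤ k. A term of depth ≤ k is either a constant or a function symbol applied to arguments of depth ≤ k−1, so N_k = 4 + N_{k-1} + N_{k-1}.
N_0 = 4
N_1 = 4 + 4 + 4 = 12
N_2 = 4 + 12 + 12 = 28
Terms of depth exactly 2: N_2 − N_1 = 28 − 12 = 16.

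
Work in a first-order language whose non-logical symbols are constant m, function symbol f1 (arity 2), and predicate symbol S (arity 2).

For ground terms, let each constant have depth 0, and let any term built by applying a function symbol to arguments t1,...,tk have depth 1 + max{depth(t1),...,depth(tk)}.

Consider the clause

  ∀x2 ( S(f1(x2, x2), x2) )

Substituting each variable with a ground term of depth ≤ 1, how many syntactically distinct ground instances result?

Ground terms of depth ≤ 1:
  Let N_k = |{terms of depth ≤ k}|. Then N_0 = 1 and N_k = 1 + N_{k-1}^2 for k ≥ 1 (one summand per function symbol, arity giving the exponent).
  N_0 = 1
  N_1 = 1 + 1^2 = 2
  Explicitly: m, f1(m, m).
So there are 2 ground terms available for substitution.
The body mentions the single quantified variable x2; since ground terms form a free algebra, no two substitutions collapse to the same formula.
Number of ground instances = 2.

2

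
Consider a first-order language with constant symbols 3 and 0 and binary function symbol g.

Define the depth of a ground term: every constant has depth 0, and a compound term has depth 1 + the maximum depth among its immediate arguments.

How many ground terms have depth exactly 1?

4

Write N_k for the number of ground terms of depth ≤ k. A term of depth ≤ k is either a constant or a function symbol applied to arguments of depth ≤ k−1, so N_k = 2 + N_{k-1}^2.
N_0 = 2
N_1 = 2 + 2^2 = 6
Terms of depth exactly 1: N_1 − N_0 = 6 − 2 = 4.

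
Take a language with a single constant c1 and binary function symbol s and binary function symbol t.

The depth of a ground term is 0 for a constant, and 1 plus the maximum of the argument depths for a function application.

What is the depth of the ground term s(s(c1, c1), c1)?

2

depth(s(c1, c1)) = 1 + max(0, 0) = 1
depth(s(s(c1, c1), c1)) = 1 + max(1, 0) = 2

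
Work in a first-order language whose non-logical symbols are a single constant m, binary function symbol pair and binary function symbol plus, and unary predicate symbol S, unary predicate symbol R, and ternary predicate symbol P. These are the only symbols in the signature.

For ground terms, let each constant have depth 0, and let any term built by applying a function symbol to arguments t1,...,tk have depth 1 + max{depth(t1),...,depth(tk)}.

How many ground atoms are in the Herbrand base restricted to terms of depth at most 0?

3

First count ground terms of depth ≤ 0.
Write N_k for the number of ground terms of depth ≤ k. A term of depth ≤ k is either a constant or a function symbol applied to arguments of depth ≤ k−1, so N_k = 1 + N_{k-1}^2 + N_{k-1}^2.
N_0 = 1
So |H| = 1.
For each predicate symbol, the number of ground atoms is |H| raised to its arity; summing:
  S: 1;  R: 1;  P: 1^3 = 1
Total ground atoms: 1 + 1 + 1 = 3.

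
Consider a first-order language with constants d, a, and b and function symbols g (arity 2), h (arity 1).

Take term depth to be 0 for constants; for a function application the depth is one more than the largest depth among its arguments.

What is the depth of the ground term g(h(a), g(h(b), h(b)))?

3

depth(h(a)) = 1 + depth(a) = 1 + 0 = 1
depth(h(b)) = 1 + depth(b) = 1 + 0 = 1
depth(g(h(b), h(b))) = 1 + max(1, 1) = 2
depth(g(h(a), g(h(b), h(b)))) = 1 + max(1, 2) = 3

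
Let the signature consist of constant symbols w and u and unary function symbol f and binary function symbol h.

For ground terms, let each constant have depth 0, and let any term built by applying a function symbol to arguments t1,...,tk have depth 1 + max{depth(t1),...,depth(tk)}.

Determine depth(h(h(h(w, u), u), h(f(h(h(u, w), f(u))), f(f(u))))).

5

depth(h(w, u)) = 1 + max(0, 0) = 1
depth(h(h(w, u), u)) = 1 + max(1, 0) = 2
depth(h(u, w)) = 1 + max(0, 0) = 1
depth(f(u)) = 1 + depth(u) = 1 + 0 = 1
depth(h(h(u, w), f(u))) = 1 + max(1, 1) = 2
depth(f(h(h(u, w), f(u)))) = 1 + depth(h(h(u, w), f(u))) = 1 + 2 = 3
depth(f(f(u))) = 1 + depth(f(u)) = 1 + 1 = 2
depth(h(f(h(h(u, w), f(u))), f(f(u)))) = 1 + max(3, 2) = 4
depth(h(h(h(w, u), u), h(f(h(h(u, w), f(u))), f(f(u))))) = 1 + max(2, 4) = 5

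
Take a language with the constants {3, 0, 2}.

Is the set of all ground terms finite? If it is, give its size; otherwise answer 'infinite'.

There are no function symbols, so every ground term is one of the 3 constants.
The Herbrand universe is {3, 0, 2}, which is finite with 3 elements.

3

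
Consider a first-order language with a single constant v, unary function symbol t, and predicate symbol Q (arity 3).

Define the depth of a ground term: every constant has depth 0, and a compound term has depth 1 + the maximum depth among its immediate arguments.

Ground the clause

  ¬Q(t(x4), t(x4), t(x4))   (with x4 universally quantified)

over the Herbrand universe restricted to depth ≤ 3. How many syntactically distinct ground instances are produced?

Ground terms of depth ≤ 3:
  Let N_k count ground terms of depth at most k. Each non-constant term of depth ≤ k is some function symbol applied to depth-≤(k−1) arguments, giving N_k = 1 + N_{k-1}.
  N_0 = 1
  N_1 = 1 + 1 = 2
  N_2 = 1 + 2 = 3
  N_3 = 1 + 3 = 4
So there are 4 ground terms available for substitution.
The variable x4 ranges independently over the available ground terms, and distinct assignments produce distinct instances.
Number of ground instances = 4.

4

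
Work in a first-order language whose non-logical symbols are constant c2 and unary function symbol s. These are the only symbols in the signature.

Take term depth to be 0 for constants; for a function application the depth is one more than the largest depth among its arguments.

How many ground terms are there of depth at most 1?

If N_k denotes the number of depth-≤k ground terms, the 1 constant gives N_0 = 1, and each function symbol of arity r contributes N_{k-1}^r new terms at level k: N_k = 1 + N_{k-1}.
N_0 = 1
N_1 = 1 + 1 = 2

2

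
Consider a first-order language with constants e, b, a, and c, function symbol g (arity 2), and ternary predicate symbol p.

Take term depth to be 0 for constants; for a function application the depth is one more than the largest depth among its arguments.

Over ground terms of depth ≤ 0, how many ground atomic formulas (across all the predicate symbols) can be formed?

First count ground terms of depth ≤ 0.
Let N_k count ground terms of depth at most k. Each non-constant term of depth ≤ k is some function symbol applied to depth-≤(k−1) arguments, giving N_k = 4 + N_{k-1}^2.
N_0 = 4
Explicitly: e, b, a, c.
So |H| = 4.
Each predicate of arity r yields |H|^r ground atoms (one per choice of an r-tuple from H):
  p: 4^3 = 64
Total ground atoms: 64.

64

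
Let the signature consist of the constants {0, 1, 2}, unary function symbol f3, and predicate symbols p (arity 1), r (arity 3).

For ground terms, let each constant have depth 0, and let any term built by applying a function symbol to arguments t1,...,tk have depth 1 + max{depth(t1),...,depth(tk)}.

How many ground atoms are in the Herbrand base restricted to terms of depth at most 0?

30

First count ground terms of depth ≤ 0.
Let N_k = |{terms of depth ≤ k}|. Then N_0 = 3 and N_k = 3 + N_{k-1} for k ≥ 1 (one summand per function symbol, arity giving the exponent).
N_0 = 3
Explicitly: 0, 1, 2.
So |H| = 3.
Ground atoms are formed by filling each argument slot of a predicate with a term from H, so an r-ary predicate gives |H|^r atoms:
  p: 3;  r: 3^3 = 27
Total ground atoms: 3 + 27 = 30.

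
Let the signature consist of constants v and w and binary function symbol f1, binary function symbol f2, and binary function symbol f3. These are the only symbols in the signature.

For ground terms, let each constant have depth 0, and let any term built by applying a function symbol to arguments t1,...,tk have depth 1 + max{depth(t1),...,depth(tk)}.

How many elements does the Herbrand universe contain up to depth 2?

Let N_k count ground terms of depth at most k. Each non-constant term of depth ≤ k is some function symbol applied to depth-≤(k−1) arguments, giving N_k = 2 + N_{k-1}^2 + N_{k-1}^2 + N_{k-1}^2.
N_0 = 2
N_1 = 2 + 2^2 + 2^2 + 2^2 = 14
N_2 = 2 + 14^2 + 14^2 + 14^2 = 590

590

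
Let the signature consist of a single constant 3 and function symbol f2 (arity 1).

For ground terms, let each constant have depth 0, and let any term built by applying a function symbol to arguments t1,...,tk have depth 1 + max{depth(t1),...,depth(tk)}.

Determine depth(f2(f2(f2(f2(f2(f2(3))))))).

depth(f2(3)) = 1 + depth(3) = 1 + 0 = 1
depth(f2(f2(3))) = 1 + depth(f2(3)) = 1 + 1 = 2
depth(f2(f2(f2(3)))) = 1 + depth(f2(f2(3))) = 1 + 2 = 3
depth(f2(f2(f2(f2(3))))) = 1 + depth(f2(f2(f2(3)))) = 1 + 3 = 4
depth(f2(f2(f2(f2(f2(3)))))) = 1 + depth(f2(f2(f2(f2(3))))) = 1 + 4 = 5
depth(f2(f2(f2(f2(f2(f2(3))))))) = 1 + depth(f2(f2(f2(f2(f2(3)))))) = 1 + 5 = 6

6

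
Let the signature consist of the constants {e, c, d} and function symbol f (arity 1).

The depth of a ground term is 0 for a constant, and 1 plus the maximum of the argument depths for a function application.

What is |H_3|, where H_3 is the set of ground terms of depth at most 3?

Let N_k = |{terms of depth ≤ k}|. Then N_0 = 3 and N_k = 3 + N_{k-1} for k ≥ 1 (one summand per function symbol, arity giving the exponent).
N_0 = 3
N_1 = 3 + 3 = 6
N_2 = 3 + 6 = 9
N_3 = 3 + 9 = 12

12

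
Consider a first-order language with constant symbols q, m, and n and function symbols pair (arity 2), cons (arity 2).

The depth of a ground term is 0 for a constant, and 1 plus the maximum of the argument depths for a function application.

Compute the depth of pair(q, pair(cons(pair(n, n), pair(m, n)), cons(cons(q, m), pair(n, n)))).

depth(pair(n, n)) = 1 + max(0, 0) = 1
depth(pair(m, n)) = 1 + max(0, 0) = 1
depth(cons(pair(n, n), pair(m, n))) = 1 + max(1, 1) = 2
depth(cons(q, m)) = 1 + max(0, 0) = 1
depth(cons(cons(q, m), pair(n, n))) = 1 + max(1, 1) = 2
depth(pair(cons(pair(n, n), pair(m, n)), cons(cons(q, m), pair(n, n)))) = 1 + max(2, 2) = 3
depth(pair(q, pair(cons(pair(n, n), pair(m, n)), cons(cons(q, m), pair(n, n))))) = 1 + max(0, 3) = 4

4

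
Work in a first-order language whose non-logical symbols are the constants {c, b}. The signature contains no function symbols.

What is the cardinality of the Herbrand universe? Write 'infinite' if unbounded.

2

There are no function symbols, so every ground term is one of the 2 constants.
The Herbrand universe is {c, b}, which is finite with 2 elements.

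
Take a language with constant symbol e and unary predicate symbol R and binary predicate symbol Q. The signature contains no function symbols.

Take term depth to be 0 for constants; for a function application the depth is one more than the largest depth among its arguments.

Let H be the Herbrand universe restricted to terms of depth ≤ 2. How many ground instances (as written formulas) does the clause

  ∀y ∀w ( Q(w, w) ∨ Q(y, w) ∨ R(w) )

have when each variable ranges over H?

Ground terms of depth ≤ 2:
  With no function symbols every ground term is a constant, so there is exactly 1 ground term at every depth bound.
  N_0 = 1
  N_1 = 1
  N_2 = 1
  Explicitly: e.
So there is exactly 1 ground term available for substitution.
The clause has 2 distinct variables (y, w), each appearing in the body. In the free term algebra distinct substitutions yield syntactically distinct ground instances.
Number of ground instances = 1^2 = 1.

1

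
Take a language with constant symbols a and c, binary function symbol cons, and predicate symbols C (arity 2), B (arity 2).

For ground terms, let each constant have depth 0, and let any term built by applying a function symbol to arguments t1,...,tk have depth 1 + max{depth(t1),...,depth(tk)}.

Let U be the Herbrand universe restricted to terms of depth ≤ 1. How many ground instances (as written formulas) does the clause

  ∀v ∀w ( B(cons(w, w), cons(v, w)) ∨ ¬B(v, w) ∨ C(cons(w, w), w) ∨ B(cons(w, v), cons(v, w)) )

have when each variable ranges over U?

36

Ground terms of depth ≤ 1:
  Write N_k for the number of ground terms of depth ≤ k. A term of depth ≤ k is either a constant or a function symbol applied to arguments of depth ≤ k−1, so N_k = 2 + N_{k-1}^2.
  N_0 = 2
  N_1 = 2 + 2^2 = 6
  Explicitly: a, c, cons(a, a), cons(a, c), cons(c, a), cons(c, c).
So there are 6 ground terms available for substitution.
Each of v, w ranges independently over the available ground terms, and distinct assignments produce distinct instances.
Number of ground instances = 6^2 = 36.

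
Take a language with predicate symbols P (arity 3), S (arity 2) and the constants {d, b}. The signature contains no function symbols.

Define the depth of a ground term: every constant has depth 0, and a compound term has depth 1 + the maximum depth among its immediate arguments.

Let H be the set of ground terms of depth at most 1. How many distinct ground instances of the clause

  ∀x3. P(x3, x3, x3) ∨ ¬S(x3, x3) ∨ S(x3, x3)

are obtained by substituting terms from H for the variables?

2

Ground terms of depth ≤ 1:
  With no function symbols every ground term is a constant, so there are exactly 2 ground terms at every depth bound.
  N_0 = 2
  N_1 = 2
So there are 2 ground terms available for substitution.
The body mentions the single quantified variable x3; since ground terms form a free algebra, no two substitutions collapse to the same formula.
Number of ground instances = 2.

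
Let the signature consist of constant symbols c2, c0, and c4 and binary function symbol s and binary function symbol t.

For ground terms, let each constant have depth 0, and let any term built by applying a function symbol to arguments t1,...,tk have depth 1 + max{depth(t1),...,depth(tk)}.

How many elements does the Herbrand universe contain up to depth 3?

1566453

Let N_k count ground terms of depth at most k. Each non-constant term of depth ≤ k is some function symbol applied to depth-≤(k−1) arguments, giving N_k = 3 + N_{k-1}^2 + N_{k-1}^2.
N_0 = 3
N_1 = 3 + 3^2 + 3^2 = 21
N_2 = 3 + 21^2 + 21^2 = 885
N_3 = 3 + 885^2 + 885^2 = 1566453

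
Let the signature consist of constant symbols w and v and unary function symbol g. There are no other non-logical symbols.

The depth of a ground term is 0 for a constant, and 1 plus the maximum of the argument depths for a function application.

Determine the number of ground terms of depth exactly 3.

If N_k denotes the number of depth-≤k ground terms, the 2 constants give N_0 = 2, and each function symbol of arity r contributes N_{k-1}^r new terms at level k: N_k = 2 + N_{k-1}.
N_0 = 2
N_1 = 2 + 2 = 4
N_2 = 2 + 4 = 6
N_3 = 2 + 6 = 8
Terms of depth exactly 3: N_3 − N_2 = 8 − 6 = 2.

2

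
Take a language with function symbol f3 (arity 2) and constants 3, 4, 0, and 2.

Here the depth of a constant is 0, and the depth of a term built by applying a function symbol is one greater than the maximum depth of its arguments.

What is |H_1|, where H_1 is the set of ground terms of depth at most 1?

Write N_k for the number of ground terms of depth ≤ k. A term of depth ≤ k is either a constant or a function symbol applied to arguments of depth ≤ k−1, so N_k = 4 + N_{k-1}^2.
N_0 = 4
N_1 = 4 + 4^2 = 20

20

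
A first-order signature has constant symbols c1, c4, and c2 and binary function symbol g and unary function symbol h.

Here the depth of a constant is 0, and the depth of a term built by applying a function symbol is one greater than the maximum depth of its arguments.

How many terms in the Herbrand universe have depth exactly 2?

Count level by level. With function symbols g/2, h/1, the terms of depth ≤ k are the 3 constants together with each function applied to depth-≤(k−1) tuples, so N_k = 3 + N_{k-1}^2 + N_{k-1}.
N_0 = 3
N_1 = 3 + 3^2 + 3 = 15
N_2 = 3 + 15^2 + 15 = 243
Terms of depth exactly 2: N_2 − N_1 = 243 − 15 = 228.

228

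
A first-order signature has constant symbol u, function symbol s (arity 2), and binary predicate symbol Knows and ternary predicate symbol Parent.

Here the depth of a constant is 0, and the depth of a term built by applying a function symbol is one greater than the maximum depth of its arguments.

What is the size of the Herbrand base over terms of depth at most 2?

150

First count ground terms of depth ≤ 2.
Let N_k = |{terms of depth ≤ k}|. Then N_0 = 1 and N_k = 1 + N_{k-1}^2 for k ≥ 1 (one summand per function symbol, arity giving the exponent).
N_0 = 1
N_1 = 1 + 1^2 = 2
N_2 = 1 + 2^2 = 5
Explicitly: u, s(u, u), s(u, s(u, u)), s(s(u, u), u), s(s(u, u), s(u, u)).
So |H| = 5.
For each predicate symbol, the number of ground atoms is |H| raised to its arity; summing:
  Knows: 5^2 = 25;  Parent: 5^3 = 125
Total ground atoms: 25 + 125 = 150.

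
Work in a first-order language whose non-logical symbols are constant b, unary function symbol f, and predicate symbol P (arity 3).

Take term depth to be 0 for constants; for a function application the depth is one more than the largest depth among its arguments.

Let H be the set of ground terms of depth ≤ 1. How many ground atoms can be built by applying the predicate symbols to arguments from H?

8

First count ground terms of depth ≤ 1.
Let N_k count ground terms of depth at most k. Each non-constant term of depth ≤ k is some function symbol applied to depth-≤(k−1) arguments, giving N_k = 1 + N_{k-1}.
N_0 = 1
N_1 = 1 + 1 = 2
Explicitly: b, f(b).
So |H| = 2.
For each predicate symbol, the number of ground atoms is |H| raised to its arity; summing:
  P: 2^3 = 8
Total ground atoms: 8.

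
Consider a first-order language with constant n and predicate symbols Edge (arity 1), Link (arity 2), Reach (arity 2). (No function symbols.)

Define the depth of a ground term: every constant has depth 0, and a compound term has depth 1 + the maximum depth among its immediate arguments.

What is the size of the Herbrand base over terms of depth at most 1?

3

First count ground terms of depth ≤ 1.
With no function symbols every ground term is a constant, so there is exactly 1 ground term at every depth bound.
N_0 = 1
N_1 = 1
Explicitly: n.
So |H| = 1.
Ground atoms are formed by filling each argument slot of a predicate with a term from H, so an r-ary predicate gives |H|^r atoms:
  Edge: 1;  Link: 1^2 = 1;  Reach: 1^2 = 1
Total ground atoms: 1 + 1 + 1 = 3.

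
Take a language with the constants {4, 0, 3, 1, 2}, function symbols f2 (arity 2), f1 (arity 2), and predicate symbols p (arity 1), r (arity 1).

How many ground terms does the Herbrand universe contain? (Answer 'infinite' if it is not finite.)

The signature has at least one function symbol (f2, arity 2) and at least one constant (4).
Iterating f2 gives infinitely many distinct ground terms: 4, f2(4, 4), f2(f2(4, 4), f2(4, 4)), ...
So the Herbrand universe is infinite.

infinite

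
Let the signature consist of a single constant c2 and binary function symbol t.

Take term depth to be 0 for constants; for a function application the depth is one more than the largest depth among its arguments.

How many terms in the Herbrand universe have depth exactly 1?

Count level by level. With function symbols t/2, the terms of depth ≤ k are the 1 constant together with each function applied to depth-≤(k−1) tuples, so N_k = 1 + N_{k-1}^2.
N_0 = 1
N_1 = 1 + 1^2 = 2
Terms of depth exactly 1: N_1 − N_0 = 2 − 1 = 1.

1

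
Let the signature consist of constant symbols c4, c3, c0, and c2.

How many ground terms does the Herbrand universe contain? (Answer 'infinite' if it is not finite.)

4

There are no function symbols, so every ground term is one of the 4 constants.
The Herbrand universe is {c4, c3, c0, c2}, which is finite with 4 elements.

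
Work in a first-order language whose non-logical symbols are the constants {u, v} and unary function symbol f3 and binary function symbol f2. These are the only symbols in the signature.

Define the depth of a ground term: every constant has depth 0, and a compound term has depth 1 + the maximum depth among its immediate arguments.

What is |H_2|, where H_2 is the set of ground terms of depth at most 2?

74

Count level by level. With function symbols f3/1, f2/2, the terms of depth ≤ k are the 2 constants together with each function applied to depth-≤(k−1) tuples, so N_k = 2 + N_{k-1} + N_{k-1}^2.
N_0 = 2
N_1 = 2 + 2 + 2^2 = 8
N_2 = 2 + 8 + 8^2 = 74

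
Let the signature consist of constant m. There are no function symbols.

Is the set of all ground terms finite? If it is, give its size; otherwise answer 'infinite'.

There are no function symbols, so the only ground term is the single constant.
The Herbrand universe is {m}, finite with 1 element.

1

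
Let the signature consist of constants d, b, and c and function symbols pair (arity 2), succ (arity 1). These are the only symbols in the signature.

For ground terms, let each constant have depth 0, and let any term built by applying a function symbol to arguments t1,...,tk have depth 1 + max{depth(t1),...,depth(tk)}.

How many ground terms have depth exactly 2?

Write N_k for the number of ground terms of depth ≤ k. A term of depth ≤ k is either a constant or a function symbol applied to arguments of depth ≤ k−1, so N_k = 3 + N_{k-1}^2 + N_{k-1}.
N_0 = 3
N_1 = 3 + 3^2 + 3 = 15
N_2 = 3 + 15^2 + 15 = 243
Terms of depth exactly 2: N_2 − N_1 = 243 − 15 = 228.

228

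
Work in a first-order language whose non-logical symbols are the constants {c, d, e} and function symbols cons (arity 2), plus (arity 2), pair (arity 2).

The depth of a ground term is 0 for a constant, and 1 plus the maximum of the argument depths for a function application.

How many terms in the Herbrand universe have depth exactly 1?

Let N_k count ground terms of depth at most k. Each non-constant term of depth ≤ k is some function symbol applied to depth-≤(k−1) arguments, giving N_k = 3 + N_{k-1}^2 + N_{k-1}^2 + N_{k-1}^2.
N_0 = 3
N_1 = 3 + 3^2 + 3^2 + 3^2 = 30
Terms of depth exactly 1: N_1 − N_0 = 30 − 3 = 27.

27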